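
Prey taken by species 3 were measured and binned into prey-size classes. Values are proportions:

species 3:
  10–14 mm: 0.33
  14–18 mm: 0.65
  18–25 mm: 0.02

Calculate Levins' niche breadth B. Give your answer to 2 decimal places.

Σpᵢ² = 0.33² + 0.65² + 0.02² = 0.1089 + 0.4225 + 0.0004 = 0.5318
B = 1 / 0.5318 = 1.8804

1.88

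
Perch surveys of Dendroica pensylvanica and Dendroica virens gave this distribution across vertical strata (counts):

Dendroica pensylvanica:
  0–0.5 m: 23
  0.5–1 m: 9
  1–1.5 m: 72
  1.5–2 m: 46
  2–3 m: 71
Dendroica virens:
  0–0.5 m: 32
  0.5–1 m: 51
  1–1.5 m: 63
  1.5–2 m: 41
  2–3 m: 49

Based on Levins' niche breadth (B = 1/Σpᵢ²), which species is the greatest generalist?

Dendroica virens

Proportions for Dendroica pensylvanica (n=221): 23/221=0.1041, 9/221=0.0407, 72/221=0.3258, 46/221=0.2081, 71/221=0.3213
Proportions for Dendroica virens (n=236): 32/236=0.1356, 51/236=0.2161, 63/236=0.2669, 41/236=0.1737, 49/236=0.2076
Σp_pensᵢ² = 0.1041² + 0.0407² + 0.3258² + 0.2081² + 0.3213² = 0.010837 + 0.001656 + 0.106146 + 0.043306 + 0.103234 = 0.265179
B_pens = 1 / 0.265179 = 3.7710
Σp_vireᵢ² = 0.1356² + 0.2161² + 0.2669² + 0.1737² + 0.2076² = 0.018387 + 0.046699 + 0.071236 + 0.030172 + 0.043098 = 0.209592
B_vire = 1 / 0.209592 = 4.7712
Highest B → broadest niche (most generalist): Dendroica virens (B = 4.77).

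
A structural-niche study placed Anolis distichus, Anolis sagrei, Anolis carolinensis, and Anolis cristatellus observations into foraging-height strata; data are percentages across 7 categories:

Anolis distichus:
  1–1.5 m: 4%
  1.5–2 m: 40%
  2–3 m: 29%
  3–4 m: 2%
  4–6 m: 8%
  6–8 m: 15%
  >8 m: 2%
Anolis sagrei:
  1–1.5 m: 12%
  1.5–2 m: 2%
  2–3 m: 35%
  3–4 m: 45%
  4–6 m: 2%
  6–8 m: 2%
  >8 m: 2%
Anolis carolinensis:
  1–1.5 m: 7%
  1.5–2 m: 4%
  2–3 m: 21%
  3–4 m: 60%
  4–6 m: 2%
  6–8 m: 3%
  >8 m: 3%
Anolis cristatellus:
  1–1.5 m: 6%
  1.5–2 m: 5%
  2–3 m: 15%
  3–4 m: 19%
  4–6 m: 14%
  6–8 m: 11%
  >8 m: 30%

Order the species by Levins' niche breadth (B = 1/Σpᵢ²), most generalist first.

Convert percentages to proportions (divide by 100).
Σp_distᵢ² = 0.04² + 0.40² + 0.29² + 0.02² + 0.08² + 0.15² + 0.02² = 0.0016 + 0.1600 + 0.0841 + 0.0004 + 0.0064 + 0.0225 + 0.0004 = 0.2754
B_dist = 1 / 0.2754 = 3.6311
Σp_sagrᵢ² = 0.12² + 0.02² + 0.35² + 0.45² + 0.02² + 0.02² + 0.02² = 0.0144 + 0.0004 + 0.1225 + 0.2025 + 0.0004 + 0.0004 + 0.0004 = 0.3410
B_sagr = 1 / 0.3410 = 2.9326
Σp_caroᵢ² = 0.07² + 0.04² + 0.21² + 0.60² + 0.02² + 0.03² + 0.03² = 0.0049 + 0.0016 + 0.0441 + 0.3600 + 0.0004 + 0.0009 + 0.0009 = 0.4128
B_caro = 1 / 0.4128 = 2.4225
Σp_crisᵢ² = 0.06² + 0.05² + 0.15² + 0.19² + 0.14² + 0.11² + 0.30² = 0.0036 + 0.0025 + 0.0225 + 0.0361 + 0.0196 + 0.0121 + 0.0900 = 0.1864
B_cris = 1 / 0.1864 = 5.3648
Ranking by B (broadest → narrowest): Anolis cristatellus (5.36) > Anolis distichus (3.63) > Anolis sagrei (2.93) > Anolis carolinensis (2.42)

Anolis cristatellus > Anolis distichus > Anolis sagrei > Anolis carolinensis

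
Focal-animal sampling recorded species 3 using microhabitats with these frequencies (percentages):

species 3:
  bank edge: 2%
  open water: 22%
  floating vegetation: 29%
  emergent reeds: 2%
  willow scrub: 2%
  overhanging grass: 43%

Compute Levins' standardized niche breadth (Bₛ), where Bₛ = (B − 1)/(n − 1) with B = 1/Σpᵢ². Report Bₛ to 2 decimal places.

0.43

Convert percentages to proportions (divide by 100).
Σpᵢ² = 0.02² + 0.22² + 0.29² + 0.02² + 0.02² + 0.43² = 0.0004 + 0.0484 + 0.0841 + 0.0004 + 0.0004 + 0.1849 = 0.3186
B = 1 / 0.3186 = 3.1387
Bₛ = (B − 1)/(n − 1) = (3.1387 − 1)/(6 − 1) = 2.1387/5 = 0.4277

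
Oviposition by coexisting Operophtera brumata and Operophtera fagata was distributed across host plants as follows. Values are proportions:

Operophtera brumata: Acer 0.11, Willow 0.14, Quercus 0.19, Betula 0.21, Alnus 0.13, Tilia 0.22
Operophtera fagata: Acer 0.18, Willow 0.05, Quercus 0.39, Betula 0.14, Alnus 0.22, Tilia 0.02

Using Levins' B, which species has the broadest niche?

Operophtera brumata

Σp_brumᵢ² = 0.11² + 0.14² + 0.19² + 0.21² + 0.13² + 0.22² = 0.0121 + 0.0196 + 0.0361 + 0.0441 + 0.0169 + 0.0484 = 0.1772
B_brum = 1 / 0.1772 = 5.6433
Σp_fagaᵢ² = 0.18² + 0.05² + 0.39² + 0.14² + 0.22² + 0.02² = 0.0324 + 0.0025 + 0.1521 + 0.0196 + 0.0484 + 0.0004 = 0.2554
B_faga = 1 / 0.2554 = 3.9154
Highest B → broadest niche (most generalist): Operophtera brumata (B = 5.64).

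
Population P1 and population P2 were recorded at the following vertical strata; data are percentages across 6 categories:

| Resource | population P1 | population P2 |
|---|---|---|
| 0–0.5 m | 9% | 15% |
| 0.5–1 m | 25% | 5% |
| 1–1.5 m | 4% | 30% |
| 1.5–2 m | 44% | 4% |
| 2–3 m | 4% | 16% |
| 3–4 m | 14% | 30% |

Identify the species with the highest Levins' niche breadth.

population P2

Convert percentages to proportions (divide by 100).
Σp_P1ᵢ² = 0.09² + 0.25² + 0.04² + 0.44² + 0.04² + 0.14² = 0.0081 + 0.0625 + 0.0016 + 0.1936 + 0.0016 + 0.0196 = 0.2870
B_P1 = 1 / 0.2870 = 3.4843
Σp_P2ᵢ² = 0.15² + 0.05² + 0.30² + 0.04² + 0.16² + 0.30² = 0.0225 + 0.0025 + 0.0900 + 0.0016 + 0.0256 + 0.0900 = 0.2322
B_P2 = 1 / 0.2322 = 4.3066
Highest B → broadest niche (most generalist): population P2 (B = 4.31).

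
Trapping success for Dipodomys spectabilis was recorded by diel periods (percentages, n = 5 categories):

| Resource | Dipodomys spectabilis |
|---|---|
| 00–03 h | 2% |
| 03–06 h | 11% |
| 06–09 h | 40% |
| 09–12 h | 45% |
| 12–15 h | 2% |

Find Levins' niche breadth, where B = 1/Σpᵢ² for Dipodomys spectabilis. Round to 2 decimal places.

2.66

Convert percentages to proportions (divide by 100).
Σpᵢ² = 0.02² + 0.11² + 0.40² + 0.45² + 0.02² = 0.0004 + 0.0121 + 0.1600 + 0.2025 + 0.0004 = 0.3754
B = 1 / 0.3754 = 2.6638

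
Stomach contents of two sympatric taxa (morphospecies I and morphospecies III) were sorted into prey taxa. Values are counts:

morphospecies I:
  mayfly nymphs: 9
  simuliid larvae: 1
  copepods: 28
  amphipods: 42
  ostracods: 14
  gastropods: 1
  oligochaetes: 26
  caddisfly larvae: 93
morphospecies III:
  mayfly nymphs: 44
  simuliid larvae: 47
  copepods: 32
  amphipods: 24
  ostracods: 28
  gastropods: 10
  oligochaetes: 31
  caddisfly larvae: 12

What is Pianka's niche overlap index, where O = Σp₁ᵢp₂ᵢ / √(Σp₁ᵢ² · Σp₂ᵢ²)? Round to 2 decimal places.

0.48

Proportions for morphospecies I (n=214): 9/214=0.0421, 1/214=0.0047, 28/214=0.1308, 42/214=0.1963, 14/214=0.0654, 1/214=0.0047, 26/214=0.1215, 93/214=0.4346
Proportions for morphospecies III (n=228): 44/228=0.1930, 47/228=0.2061, 32/228=0.1404, 24/228=0.1053, 28/228=0.1228, 10/228=0.0439, 31/228=0.1360, 12/228=0.0526
Σ p₁ᵢp₂ᵢ = 0.008125 + 0.000969 + 0.018364 + 0.020670 + 0.008031 + 0.000206 + 0.016524 + 0.022860 = 0.095749
Σp_1ᵢ² = 0.0421² + 0.0047² + 0.1308² + 0.1963² + 0.0654² + 0.0047² + 0.1215² + 0.4346² = 0.001772 + 0.000022 + 0.017109 + 0.038534 + 0.004277 + 0.000022 + 0.014762 + 0.188877 = 0.265375
Σp_2ᵢ² = 0.1930² + 0.2061² + 0.1404² + 0.1053² + 0.1228² + 0.0439² + 0.1360² + 0.0526² = 0.037249 + 0.042477 + 0.019712 + 0.011088 + 0.015080 + 0.001927 + 0.018496 + 0.002767 = 0.148796
O = 0.095749 / √(0.265375 × 0.148796) = 0.095749 / 0.1987127 = 0.4818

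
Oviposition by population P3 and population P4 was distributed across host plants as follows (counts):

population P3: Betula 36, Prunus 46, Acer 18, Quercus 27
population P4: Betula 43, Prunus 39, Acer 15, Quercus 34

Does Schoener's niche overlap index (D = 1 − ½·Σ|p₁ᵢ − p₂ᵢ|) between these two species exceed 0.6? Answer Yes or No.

Proportions for population P3 (n=127): 36/127=0.2835, 46/127=0.3622, 18/127=0.1417, 27/127=0.2126
Proportions for population P4 (n=131): 43/131=0.3282, 39/131=0.2977, 15/131=0.1145, 34/131=0.2595
Σ|p₁ᵢ − p₂ᵢ| = 0.0447 + 0.0645 + 0.0272 + 0.0469 = 0.1833
D = 1 − ½ × 0.1833 = 1 − 0.09165 = 0.90835
D = 0.90835 > 0.6 → Yes.

Yes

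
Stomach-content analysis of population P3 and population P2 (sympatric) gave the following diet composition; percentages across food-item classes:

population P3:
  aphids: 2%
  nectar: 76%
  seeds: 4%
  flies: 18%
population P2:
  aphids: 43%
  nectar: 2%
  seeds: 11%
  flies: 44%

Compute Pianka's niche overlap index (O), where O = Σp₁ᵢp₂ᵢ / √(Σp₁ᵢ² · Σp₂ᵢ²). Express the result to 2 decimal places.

0.22

Convert percentages to proportions (divide by 100).
Σ p₁ᵢp₂ᵢ = 0.0086 + 0.0152 + 0.0044 + 0.0792 = 0.1074
Σp_1ᵢ² = 0.02² + 0.76² + 0.04² + 0.18² = 0.0004 + 0.5776 + 0.0016 + 0.0324 = 0.6120
Σp_2ᵢ² = 0.43² + 0.02² + 0.11² + 0.44² = 0.1849 + 0.0004 + 0.0121 + 0.1936 = 0.3910
O = 0.1074 / √(0.6120 × 0.3910) = 0.1074 / 0.48917 = 0.2196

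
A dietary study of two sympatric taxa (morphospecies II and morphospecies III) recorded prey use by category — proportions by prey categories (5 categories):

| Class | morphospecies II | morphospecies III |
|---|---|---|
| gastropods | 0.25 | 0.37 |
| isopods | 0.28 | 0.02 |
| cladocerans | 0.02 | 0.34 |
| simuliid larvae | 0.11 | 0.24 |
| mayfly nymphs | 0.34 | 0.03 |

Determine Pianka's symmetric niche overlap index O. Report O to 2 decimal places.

Σ p₁ᵢp₂ᵢ = 0.0925 + 0.0056 + 0.0068 + 0.0264 + 0.0102 = 0.1415
Σp_1ᵢ² = 0.25² + 0.28² + 0.02² + 0.11² + 0.34² = 0.0625 + 0.0784 + 0.0004 + 0.0121 + 0.1156 = 0.2690
Σp_2ᵢ² = 0.37² + 0.02² + 0.34² + 0.24² + 0.03² = 0.1369 + 0.0004 + 0.1156 + 0.0576 + 0.0009 = 0.3114
O = 0.1415 / √(0.2690 × 0.3114) = 0.1415 / 0.28942 = 0.4889

0.49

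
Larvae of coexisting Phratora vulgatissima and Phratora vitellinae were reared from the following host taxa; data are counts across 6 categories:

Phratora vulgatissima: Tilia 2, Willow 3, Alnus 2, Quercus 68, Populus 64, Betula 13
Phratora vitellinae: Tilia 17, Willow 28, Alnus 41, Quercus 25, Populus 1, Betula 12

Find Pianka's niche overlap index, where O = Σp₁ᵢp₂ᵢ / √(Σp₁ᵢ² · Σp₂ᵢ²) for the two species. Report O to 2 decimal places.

Proportions for Phratora vulgatissima (n=152): 2/152=0.0132, 3/152=0.0197, 2/152=0.0132, 68/152=0.4474, 64/152=0.4211, 13/152=0.0855
Proportions for Phratora vitellinae (n=124): 17/124=0.1371, 28/124=0.2258, 41/124=0.3306, 25/124=0.2016, 1/124=0.0081, 12/124=0.0968
Σ p₁ᵢp₂ᵢ = 0.001810 + 0.004448 + 0.004364 + 0.090196 + 0.003411 + 0.008276 = 0.112505
Σp_1ᵢ² = 0.0132² + 0.0197² + 0.0132² + 0.4474² + 0.4211² + 0.0855² = 0.000174 + 0.000388 + 0.000174 + 0.200167 + 0.177325 + 0.007310 = 0.385538
Σp_2ᵢ² = 0.1371² + 0.2258² + 0.3306² + 0.2016² + 0.0081² + 0.0968² = 0.018796 + 0.050986 + 0.109296 + 0.040643 + 0.000066 + 0.009370 = 0.229157
O = 0.112505 / √(0.385538 × 0.229157) = 0.112505 / 0.2972351 = 0.3785

0.38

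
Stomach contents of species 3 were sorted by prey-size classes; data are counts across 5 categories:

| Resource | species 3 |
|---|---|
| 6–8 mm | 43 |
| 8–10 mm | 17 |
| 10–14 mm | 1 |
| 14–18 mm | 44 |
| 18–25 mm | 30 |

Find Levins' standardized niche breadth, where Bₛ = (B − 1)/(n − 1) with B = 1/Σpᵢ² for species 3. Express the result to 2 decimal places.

Proportions for species 3 (n=135): 43/135=0.3185, 17/135=0.1259, 1/135=0.0074, 44/135=0.3259, 30/135=0.2222
Σpᵢ² = 0.3185² + 0.1259² + 0.0074² + 0.3259² + 0.2222² = 0.101442 + 0.015851 + 0.000055 + 0.106211 + 0.049373 = 0.272932
B = 1 / 0.272932 = 3.6639
Bₛ = (B − 1)/(n − 1) = (3.6639 − 1)/(5 − 1) = 2.6639/4 = 0.6660

0.67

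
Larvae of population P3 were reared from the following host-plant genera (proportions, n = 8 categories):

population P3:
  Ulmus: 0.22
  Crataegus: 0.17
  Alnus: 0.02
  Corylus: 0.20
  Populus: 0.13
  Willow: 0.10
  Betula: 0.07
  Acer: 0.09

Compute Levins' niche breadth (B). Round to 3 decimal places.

Σpᵢ² = 0.22² + 0.17² + 0.02² + 0.20² + 0.13² + 0.10² + 0.07² + 0.09² = 0.0484 + 0.0289 + 0.0004 + 0.0400 + 0.0169 + 0.0100 + 0.0049 + 0.0081 = 0.1576
B = 1 / 0.1576 = 6.34518

6.345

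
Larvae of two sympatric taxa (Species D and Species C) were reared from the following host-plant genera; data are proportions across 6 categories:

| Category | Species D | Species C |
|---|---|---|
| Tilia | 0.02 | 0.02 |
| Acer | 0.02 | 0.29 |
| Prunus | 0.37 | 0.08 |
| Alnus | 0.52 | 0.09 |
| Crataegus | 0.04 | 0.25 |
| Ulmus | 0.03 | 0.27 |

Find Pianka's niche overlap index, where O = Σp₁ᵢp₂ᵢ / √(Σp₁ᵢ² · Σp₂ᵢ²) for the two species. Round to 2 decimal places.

0.32

Σ p₁ᵢp₂ᵢ = 0.0004 + 0.0058 + 0.0296 + 0.0468 + 0.0100 + 0.0081 = 0.1007
Σp_1ᵢ² = 0.02² + 0.02² + 0.37² + 0.52² + 0.04² + 0.03² = 0.0004 + 0.0004 + 0.1369 + 0.2704 + 0.0016 + 0.0009 = 0.4106
Σp_2ᵢ² = 0.02² + 0.29² + 0.08² + 0.09² + 0.25² + 0.27² = 0.0004 + 0.0841 + 0.0064 + 0.0081 + 0.0625 + 0.0729 = 0.2344
O = 0.1007 / √(0.4106 × 0.2344) = 0.1007 / 0.31023 = 0.3246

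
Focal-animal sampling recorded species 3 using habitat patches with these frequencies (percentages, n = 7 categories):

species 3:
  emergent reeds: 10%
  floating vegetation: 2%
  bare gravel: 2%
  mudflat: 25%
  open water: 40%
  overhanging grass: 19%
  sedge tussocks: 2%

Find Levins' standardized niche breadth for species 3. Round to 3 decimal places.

0.451

Convert percentages to proportions (divide by 100).
Σpᵢ² = 0.10² + 0.02² + 0.02² + 0.25² + 0.40² + 0.19² + 0.02² = 0.0100 + 0.0004 + 0.0004 + 0.0625 + 0.1600 + 0.0361 + 0.0004 = 0.2698
B = 1 / 0.2698 = 3.70645
Bₛ = (B − 1)/(n − 1) = (3.70645 − 1)/(7 − 1) = 2.70645/6 = 0.45108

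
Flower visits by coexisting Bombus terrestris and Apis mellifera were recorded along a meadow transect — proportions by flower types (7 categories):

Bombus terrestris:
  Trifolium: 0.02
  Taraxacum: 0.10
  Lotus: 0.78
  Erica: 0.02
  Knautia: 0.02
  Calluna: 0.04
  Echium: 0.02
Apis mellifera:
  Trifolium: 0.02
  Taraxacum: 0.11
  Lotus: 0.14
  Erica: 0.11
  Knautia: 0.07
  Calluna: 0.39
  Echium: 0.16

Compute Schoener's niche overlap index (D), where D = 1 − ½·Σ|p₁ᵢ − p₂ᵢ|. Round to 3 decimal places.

Σ|p₁ᵢ − p₂ᵢ| = 0.00 + 0.01 + 0.64 + 0.09 + 0.05 + 0.35 + 0.14 = 1.28
D = 1 − ½ × 1.28 = 1 − 0.640 = 0.36000

0.360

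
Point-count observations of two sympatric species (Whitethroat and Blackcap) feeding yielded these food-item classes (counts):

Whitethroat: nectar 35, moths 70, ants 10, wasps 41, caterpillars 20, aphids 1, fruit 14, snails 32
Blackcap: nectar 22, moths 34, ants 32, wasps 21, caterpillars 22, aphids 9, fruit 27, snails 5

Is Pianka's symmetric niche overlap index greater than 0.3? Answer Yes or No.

Yes

Proportions for Whitethroat (n=223): 35/223=0.1570, 70/223=0.3139, 10/223=0.0448, 41/223=0.1839, 20/223=0.0897, 1/223=0.0045, 14/223=0.0628, 32/223=0.1435
Proportions for Blackcap (n=172): 22/172=0.1279, 34/172=0.1977, 32/172=0.1860, 21/172=0.1221, 22/172=0.1279, 9/172=0.0523, 27/172=0.1570, 5/172=0.0291
Σ p₁ᵢp₂ᵢ = 0.020080 + 0.062058 + 0.008333 + 0.022454 + 0.011473 + 0.000235 + 0.009860 + 0.004176 = 0.138669
Σp_1ᵢ² = 0.1570² + 0.3139² + 0.0448² + 0.1839² + 0.0897² + 0.0045² + 0.0628² + 0.1435² = 0.024649 + 0.098533 + 0.002007 + 0.033819 + 0.008046 + 0.000020 + 0.003944 + 0.020592 = 0.191610
Σp_2ᵢ² = 0.1279² + 0.1977² + 0.1860² + 0.1221² + 0.1279² + 0.0523² + 0.1570² + 0.0291² = 0.016358 + 0.039085 + 0.034596 + 0.014908 + 0.016358 + 0.002735 + 0.024649 + 0.000847 = 0.149536
O = 0.138669 / √(0.191610 × 0.149536) = 0.138669 / 0.1692708 = 0.8192
O = 0.8192 > 0.3 → Yes.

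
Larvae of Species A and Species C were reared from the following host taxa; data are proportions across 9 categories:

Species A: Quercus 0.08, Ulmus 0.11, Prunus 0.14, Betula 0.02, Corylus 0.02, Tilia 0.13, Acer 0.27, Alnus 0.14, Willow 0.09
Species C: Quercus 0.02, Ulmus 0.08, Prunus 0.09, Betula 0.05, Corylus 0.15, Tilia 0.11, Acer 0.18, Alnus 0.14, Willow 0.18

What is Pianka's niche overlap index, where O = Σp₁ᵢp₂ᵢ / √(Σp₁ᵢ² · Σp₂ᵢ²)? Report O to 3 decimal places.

0.861

Σ p₁ᵢp₂ᵢ = 0.0016 + 0.0088 + 0.0126 + 0.0010 + 0.0030 + 0.0143 + 0.0486 + 0.0196 + 0.0162 = 0.1257
Σp_1ᵢ² = 0.08² + 0.11² + 0.14² + 0.02² + 0.02² + 0.13² + 0.27² + 0.14² + 0.09² = 0.0064 + 0.0121 + 0.0196 + 0.0004 + 0.0004 + 0.0169 + 0.0729 + 0.0196 + 0.0081 = 0.1564
Σp_2ᵢ² = 0.02² + 0.08² + 0.09² + 0.05² + 0.15² + 0.11² + 0.18² + 0.14² + 0.18² = 0.0004 + 0.0064 + 0.0081 + 0.0025 + 0.0225 + 0.0121 + 0.0324 + 0.0196 + 0.0324 = 0.1364
O = 0.1257 / √(0.1564 × 0.1364) = 0.1257 / 0.146058 = 0.86062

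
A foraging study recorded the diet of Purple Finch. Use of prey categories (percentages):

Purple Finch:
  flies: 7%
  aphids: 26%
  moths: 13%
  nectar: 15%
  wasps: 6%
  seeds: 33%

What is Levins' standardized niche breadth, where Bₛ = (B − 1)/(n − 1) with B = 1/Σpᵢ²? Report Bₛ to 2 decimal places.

0.69

Convert percentages to proportions (divide by 100).
Σpᵢ² = 0.07² + 0.26² + 0.13² + 0.15² + 0.06² + 0.33² = 0.0049 + 0.0676 + 0.0169 + 0.0225 + 0.0036 + 0.1089 = 0.2244
B = 1 / 0.2244 = 4.4563
Bₛ = (B − 1)/(n − 1) = (4.4563 − 1)/(6 − 1) = 3.4563/5 = 0.6913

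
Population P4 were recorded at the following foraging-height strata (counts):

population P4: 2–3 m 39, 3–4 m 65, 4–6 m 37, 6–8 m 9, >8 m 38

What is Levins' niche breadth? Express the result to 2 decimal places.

4.09

Proportions for population P4 (n=188): 39/188=0.2074, 65/188=0.3457, 37/188=0.1968, 9/188=0.0479, 38/188=0.2021
Σpᵢ² = 0.2074² + 0.3457² + 0.1968² + 0.0479² + 0.2021² = 0.043015 + 0.119508 + 0.038730 + 0.002294 + 0.040844 = 0.244391
B = 1 / 0.244391 = 4.0918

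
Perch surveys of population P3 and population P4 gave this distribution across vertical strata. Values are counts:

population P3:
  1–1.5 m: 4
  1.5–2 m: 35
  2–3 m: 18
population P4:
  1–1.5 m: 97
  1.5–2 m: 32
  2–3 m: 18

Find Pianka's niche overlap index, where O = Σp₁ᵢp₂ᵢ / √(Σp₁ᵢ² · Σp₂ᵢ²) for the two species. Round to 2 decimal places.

Proportions for population P3 (n=57): 4/57=0.0702, 35/57=0.6140, 18/57=0.3158
Proportions for population P4 (n=147): 97/147=0.6599, 32/147=0.2177, 18/147=0.1224
Σ p₁ᵢp₂ᵢ = 0.046325 + 0.133668 + 0.038654 = 0.218647
Σp_1ᵢ² = 0.0702² + 0.6140² + 0.3158² = 0.004928 + 0.376996 + 0.099730 = 0.481654
Σp_2ᵢ² = 0.6599² + 0.2177² + 0.1224² = 0.435468 + 0.047393 + 0.014982 = 0.497843
O = 0.218647 / √(0.481654 × 0.497843) = 0.218647 / 0.4896816 = 0.4465

0.45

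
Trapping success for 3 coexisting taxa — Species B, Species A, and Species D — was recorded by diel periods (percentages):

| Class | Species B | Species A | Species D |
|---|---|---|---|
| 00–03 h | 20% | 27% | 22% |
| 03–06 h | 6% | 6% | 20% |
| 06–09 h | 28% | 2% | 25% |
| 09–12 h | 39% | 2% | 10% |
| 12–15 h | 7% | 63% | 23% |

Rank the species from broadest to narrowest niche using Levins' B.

Convert percentages to proportions (divide by 100).
Σp_Bᵢ² = 0.20² + 0.06² + 0.28² + 0.39² + 0.07² = 0.0400 + 0.0036 + 0.0784 + 0.1521 + 0.0049 = 0.2790
B_B = 1 / 0.2790 = 3.5842
Σp_Aᵢ² = 0.27² + 0.06² + 0.02² + 0.02² + 0.63² = 0.0729 + 0.0036 + 0.0004 + 0.0004 + 0.3969 = 0.4742
B_A = 1 / 0.4742 = 2.1088
Σp_Dᵢ² = 0.22² + 0.20² + 0.25² + 0.10² + 0.23² = 0.0484 + 0.0400 + 0.0625 + 0.0100 + 0.0529 = 0.2138
B_D = 1 / 0.2138 = 4.6773
Ranking by B (broadest → narrowest): Species D (4.68) > Species B (3.58) > Species A (2.11)

Species D > Species B > Species A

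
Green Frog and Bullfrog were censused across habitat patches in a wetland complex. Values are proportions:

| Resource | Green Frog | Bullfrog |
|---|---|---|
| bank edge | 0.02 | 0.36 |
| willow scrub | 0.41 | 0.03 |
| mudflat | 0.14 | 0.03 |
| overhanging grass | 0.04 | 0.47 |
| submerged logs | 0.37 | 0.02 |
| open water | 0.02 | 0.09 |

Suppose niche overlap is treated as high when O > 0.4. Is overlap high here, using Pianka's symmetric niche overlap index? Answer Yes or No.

No

Σ p₁ᵢp₂ᵢ = 0.0072 + 0.0123 + 0.0042 + 0.0188 + 0.0074 + 0.0018 = 0.0517
Σp_1ᵢ² = 0.02² + 0.41² + 0.14² + 0.04² + 0.37² + 0.02² = 0.0004 + 0.1681 + 0.0196 + 0.0016 + 0.1369 + 0.0004 = 0.3270
Σp_2ᵢ² = 0.36² + 0.03² + 0.03² + 0.47² + 0.02² + 0.09² = 0.1296 + 0.0009 + 0.0009 + 0.2209 + 0.0004 + 0.0081 = 0.3608
O = 0.0517 / √(0.3270 × 0.3608) = 0.0517 / 0.34348 = 0.1505
O = 0.1505 < 0.4 → No.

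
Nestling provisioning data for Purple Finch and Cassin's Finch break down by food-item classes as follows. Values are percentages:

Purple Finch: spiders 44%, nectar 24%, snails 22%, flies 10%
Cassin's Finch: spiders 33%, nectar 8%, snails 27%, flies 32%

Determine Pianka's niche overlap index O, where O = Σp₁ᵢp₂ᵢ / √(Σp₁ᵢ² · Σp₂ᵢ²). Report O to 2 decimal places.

0.85

Convert percentages to proportions (divide by 100).
Σ p₁ᵢp₂ᵢ = 0.1452 + 0.0192 + 0.0594 + 0.0320 = 0.2558
Σp_1ᵢ² = 0.44² + 0.24² + 0.22² + 0.10² = 0.1936 + 0.0576 + 0.0484 + 0.0100 = 0.3096
Σp_2ᵢ² = 0.33² + 0.08² + 0.27² + 0.32² = 0.1089 + 0.0064 + 0.0729 + 0.1024 = 0.2906
O = 0.2558 / √(0.3096 × 0.2906) = 0.2558 / 0.29995 = 0.8528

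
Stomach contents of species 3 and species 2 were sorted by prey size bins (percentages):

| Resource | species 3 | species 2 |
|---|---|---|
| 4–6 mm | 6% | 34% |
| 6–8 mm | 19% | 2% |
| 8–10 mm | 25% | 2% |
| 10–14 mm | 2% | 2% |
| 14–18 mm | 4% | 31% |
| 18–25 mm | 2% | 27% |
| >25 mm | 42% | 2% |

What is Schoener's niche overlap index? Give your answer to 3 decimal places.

Convert percentages to proportions (divide by 100).
Σ|p₁ᵢ − p₂ᵢ| = 0.28 + 0.17 + 0.23 + 0.00 + 0.27 + 0.25 + 0.40 = 1.60
D = 1 − ½ × 1.60 = 1 − 0.800 = 0.20000

0.200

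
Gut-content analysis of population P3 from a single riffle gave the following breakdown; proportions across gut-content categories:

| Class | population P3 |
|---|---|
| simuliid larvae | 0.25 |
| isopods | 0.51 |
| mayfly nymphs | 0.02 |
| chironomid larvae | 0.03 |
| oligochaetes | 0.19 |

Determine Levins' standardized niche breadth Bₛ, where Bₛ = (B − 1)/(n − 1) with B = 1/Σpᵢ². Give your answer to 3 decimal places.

0.444

Σpᵢ² = 0.25² + 0.51² + 0.02² + 0.03² + 0.19² = 0.0625 + 0.2601 + 0.0004 + 0.0009 + 0.0361 = 0.3600
B = 1 / 0.3600 = 2.77778
Bₛ = (B − 1)/(n − 1) = (2.77778 − 1)/(5 − 1) = 1.77778/4 = 0.44445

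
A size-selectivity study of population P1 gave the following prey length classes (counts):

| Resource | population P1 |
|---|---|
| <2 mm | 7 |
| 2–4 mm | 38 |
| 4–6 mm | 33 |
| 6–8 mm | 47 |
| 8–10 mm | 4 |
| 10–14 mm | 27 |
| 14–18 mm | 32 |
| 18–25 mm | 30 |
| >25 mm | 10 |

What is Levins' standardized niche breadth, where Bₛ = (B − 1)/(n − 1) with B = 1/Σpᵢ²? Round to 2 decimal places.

0.73

Proportions for population P1 (n=228): 7/228=0.0307, 38/228=0.1667, 33/228=0.1447, 47/228=0.2061, 4/228=0.0175, 27/228=0.1184, 32/228=0.1404, 30/228=0.1316, 10/228=0.0439
Σpᵢ² = 0.0307² + 0.1667² + 0.1447² + 0.2061² + 0.0175² + 0.1184² + 0.1404² + 0.1316² + 0.0439² = 0.000942 + 0.027789 + 0.020938 + 0.042477 + 0.000306 + 0.014019 + 0.019712 + 0.017319 + 0.001927 = 0.145429
B = 1 / 0.145429 = 6.8762
Bₛ = (B − 1)/(n − 1) = (6.8762 − 1)/(9 − 1) = 5.8762/8 = 0.7345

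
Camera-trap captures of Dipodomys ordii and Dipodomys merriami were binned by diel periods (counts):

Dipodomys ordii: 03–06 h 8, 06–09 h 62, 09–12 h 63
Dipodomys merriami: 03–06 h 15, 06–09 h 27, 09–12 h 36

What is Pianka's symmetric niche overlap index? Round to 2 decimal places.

Proportions for Dipodomys ordii (n=133): 8/133=0.0602, 62/133=0.4662, 63/133=0.4737
Proportions for Dipodomys merriami (n=78): 15/78=0.1923, 27/78=0.3462, 36/78=0.4615
Σ p₁ᵢp₂ᵢ = 0.011576 + 0.161398 + 0.218613 = 0.391587
Σp_1ᵢ² = 0.0602² + 0.4662² + 0.4737² = 0.003624 + 0.217342 + 0.224392 = 0.445358
Σp_2ᵢ² = 0.1923² + 0.3462² + 0.4615² = 0.036979 + 0.119854 + 0.212982 = 0.369815
O = 0.391587 / √(0.445358 × 0.369815) = 0.391587 / 0.4058326 = 0.9649

0.96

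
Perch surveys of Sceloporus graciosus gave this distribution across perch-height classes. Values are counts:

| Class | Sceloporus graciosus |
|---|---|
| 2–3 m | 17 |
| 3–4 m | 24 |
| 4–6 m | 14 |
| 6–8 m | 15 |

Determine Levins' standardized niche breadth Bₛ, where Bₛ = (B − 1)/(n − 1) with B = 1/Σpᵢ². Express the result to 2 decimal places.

Proportions for Sceloporus graciosus (n=70): 17/70=0.2429, 24/70=0.3429, 14/70=0.2000, 15/70=0.2143
Σpᵢ² = 0.2429² + 0.3429² + 0.2000² + 0.2143² = 0.059000 + 0.117580 + 0.040000 + 0.045924 = 0.262504
B = 1 / 0.262504 = 3.8095
Bₛ = (B − 1)/(n − 1) = (3.8095 − 1)/(4 − 1) = 2.8095/3 = 0.9365

0.94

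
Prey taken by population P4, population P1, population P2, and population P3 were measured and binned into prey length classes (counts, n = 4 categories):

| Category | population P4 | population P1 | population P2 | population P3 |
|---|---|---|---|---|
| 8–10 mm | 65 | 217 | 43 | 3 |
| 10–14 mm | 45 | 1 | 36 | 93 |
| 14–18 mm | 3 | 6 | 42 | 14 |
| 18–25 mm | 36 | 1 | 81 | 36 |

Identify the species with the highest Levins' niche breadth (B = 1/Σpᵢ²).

population P2

Proportions for population P4 (n=149): 65/149=0.4362, 45/149=0.3020, 3/149=0.0201, 36/149=0.2416
Proportions for population P1 (n=225): 217/225=0.9644, 1/225=0.0044, 6/225=0.0267, 1/225=0.0044
Proportions for population P2 (n=202): 43/202=0.2129, 36/202=0.1782, 42/202=0.2079, 81/202=0.4010
Proportions for population P3 (n=146): 3/146=0.0205, 93/146=0.6370, 14/146=0.0959, 36/146=0.2466
Σp_P4ᵢ² = 0.4362² + 0.3020² + 0.0201² + 0.2416² = 0.190270 + 0.091204 + 0.000404 + 0.058371 = 0.340249
B_P4 = 1 / 0.340249 = 2.9390
Σp_P1ᵢ² = 0.9644² + 0.0044² + 0.0267² + 0.0044² = 0.930067 + 0.000019 + 0.000713 + 0.000019 = 0.930818
B_P1 = 1 / 0.930818 = 1.0743
Σp_P2ᵢ² = 0.2129² + 0.1782² + 0.2079² + 0.4010² = 0.045326 + 0.031755 + 0.043222 + 0.160801 = 0.281104
B_P2 = 1 / 0.281104 = 3.5574
Σp_P3ᵢ² = 0.0205² + 0.6370² + 0.0959² + 0.2466² = 0.000420 + 0.405769 + 0.009197 + 0.060812 = 0.476198
B_P3 = 1 / 0.476198 = 2.1000
Highest B → broadest niche (most generalist): population P2 (B = 3.56).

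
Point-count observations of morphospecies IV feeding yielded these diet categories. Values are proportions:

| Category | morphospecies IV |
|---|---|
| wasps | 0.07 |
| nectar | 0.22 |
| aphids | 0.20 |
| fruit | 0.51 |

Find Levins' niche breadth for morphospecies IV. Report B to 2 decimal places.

2.83

Σpᵢ² = 0.07² + 0.22² + 0.20² + 0.51² = 0.0049 + 0.0484 + 0.0400 + 0.2601 = 0.3534
B = 1 / 0.3534 = 2.8297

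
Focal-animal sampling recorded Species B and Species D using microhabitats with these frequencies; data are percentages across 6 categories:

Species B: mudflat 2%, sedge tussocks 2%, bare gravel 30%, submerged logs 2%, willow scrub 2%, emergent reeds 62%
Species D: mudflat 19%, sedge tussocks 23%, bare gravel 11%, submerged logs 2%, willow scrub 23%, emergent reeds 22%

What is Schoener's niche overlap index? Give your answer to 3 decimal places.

Convert percentages to proportions (divide by 100).
Σ|p₁ᵢ − p₂ᵢ| = 0.17 + 0.21 + 0.19 + 0.00 + 0.21 + 0.40 = 1.18
D = 1 − ½ × 1.18 = 1 − 0.590 = 0.41000

0.410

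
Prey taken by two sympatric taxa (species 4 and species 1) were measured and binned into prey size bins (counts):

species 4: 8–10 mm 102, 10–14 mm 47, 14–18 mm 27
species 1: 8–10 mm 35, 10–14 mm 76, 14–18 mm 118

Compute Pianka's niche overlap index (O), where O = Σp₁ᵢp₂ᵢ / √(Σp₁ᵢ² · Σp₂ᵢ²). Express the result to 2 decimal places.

Proportions for species 4 (n=176): 102/176=0.5795, 47/176=0.2670, 27/176=0.1534
Proportions for species 1 (n=229): 35/229=0.1528, 76/229=0.3319, 118/229=0.5153
Σ p₁ᵢp₂ᵢ = 0.088548 + 0.088617 + 0.079047 = 0.256212
Σp_1ᵢ² = 0.5795² + 0.2670² + 0.1534² = 0.335820 + 0.071289 + 0.023532 = 0.430641
Σp_2ᵢ² = 0.1528² + 0.3319² + 0.5153² = 0.023348 + 0.110158 + 0.265534 = 0.399040
O = 0.256212 / √(0.430641 × 0.399040) = 0.256212 / 0.4145395 = 0.6181

0.62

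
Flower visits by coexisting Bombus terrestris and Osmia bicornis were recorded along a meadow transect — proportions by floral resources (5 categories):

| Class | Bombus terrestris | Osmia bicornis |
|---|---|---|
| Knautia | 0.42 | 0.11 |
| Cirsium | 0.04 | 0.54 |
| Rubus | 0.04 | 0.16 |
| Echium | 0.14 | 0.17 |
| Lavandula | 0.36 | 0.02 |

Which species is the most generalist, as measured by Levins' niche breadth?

Bombus terrestris

Σp_terrᵢ² = 0.42² + 0.04² + 0.04² + 0.14² + 0.36² = 0.1764 + 0.0016 + 0.0016 + 0.0196 + 0.1296 = 0.3288
B_terr = 1 / 0.3288 = 3.0414
Σp_bicoᵢ² = 0.11² + 0.54² + 0.16² + 0.17² + 0.02² = 0.0121 + 0.2916 + 0.0256 + 0.0289 + 0.0004 = 0.3586
B_bico = 1 / 0.3586 = 2.7886
Highest B → broadest niche (most generalist): Bombus terrestris (B = 3.04).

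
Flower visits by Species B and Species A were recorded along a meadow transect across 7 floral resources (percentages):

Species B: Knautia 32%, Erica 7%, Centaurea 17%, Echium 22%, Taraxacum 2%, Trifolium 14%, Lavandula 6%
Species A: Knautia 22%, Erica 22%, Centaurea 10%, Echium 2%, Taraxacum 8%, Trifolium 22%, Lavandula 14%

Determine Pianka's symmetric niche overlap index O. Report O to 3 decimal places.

0.761

Convert percentages to proportions (divide by 100).
Σ p₁ᵢp₂ᵢ = 0.0704 + 0.0154 + 0.0170 + 0.0044 + 0.0016 + 0.0308 + 0.0084 = 0.1480
Σp_1ᵢ² = 0.32² + 0.07² + 0.17² + 0.22² + 0.02² + 0.14² + 0.06² = 0.1024 + 0.0049 + 0.0289 + 0.0484 + 0.0004 + 0.0196 + 0.0036 = 0.2082
Σp_2ᵢ² = 0.22² + 0.22² + 0.10² + 0.02² + 0.08² + 0.22² + 0.14² = 0.0484 + 0.0484 + 0.0100 + 0.0004 + 0.0064 + 0.0484 + 0.0196 = 0.1816
O = 0.1480 / √(0.2082 × 0.1816) = 0.1480 / 0.194446 = 0.76114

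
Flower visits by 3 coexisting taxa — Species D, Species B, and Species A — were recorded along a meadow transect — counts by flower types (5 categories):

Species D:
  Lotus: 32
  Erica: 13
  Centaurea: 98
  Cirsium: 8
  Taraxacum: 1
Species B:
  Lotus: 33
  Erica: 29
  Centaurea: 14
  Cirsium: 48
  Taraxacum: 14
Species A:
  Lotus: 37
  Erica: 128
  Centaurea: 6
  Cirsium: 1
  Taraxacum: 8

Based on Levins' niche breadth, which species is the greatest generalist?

Proportions for Species D (n=152): 32/152=0.2105, 13/152=0.0855, 98/152=0.6447, 8/152=0.0526, 1/152=0.0066
Proportions for Species B (n=138): 33/138=0.2391, 29/138=0.2101, 14/138=0.1014, 48/138=0.3478, 14/138=0.1014
Proportions for Species A (n=180): 37/180=0.2056, 128/180=0.7111, 6/180=0.0333, 1/180=0.0056, 8/180=0.0444
Σp_Dᵢ² = 0.2105² + 0.0855² + 0.6447² + 0.0526² + 0.0066² = 0.044310 + 0.007310 + 0.415638 + 0.002767 + 0.000044 = 0.470069
B_D = 1 / 0.470069 = 2.1273
Σp_Bᵢ² = 0.2391² + 0.2101² + 0.1014² + 0.3478² + 0.1014² = 0.057169 + 0.044142 + 0.010282 + 0.120965 + 0.010282 = 0.242840
B_B = 1 / 0.242840 = 4.1179
Σp_Aᵢ² = 0.2056² + 0.7111² + 0.0333² + 0.0056² + 0.0444² = 0.042271 + 0.505663 + 0.001109 + 0.000031 + 0.001971 = 0.551045
B_A = 1 / 0.551045 = 1.8147
Highest B → broadest niche (most generalist): Species B (B = 4.12).

Species B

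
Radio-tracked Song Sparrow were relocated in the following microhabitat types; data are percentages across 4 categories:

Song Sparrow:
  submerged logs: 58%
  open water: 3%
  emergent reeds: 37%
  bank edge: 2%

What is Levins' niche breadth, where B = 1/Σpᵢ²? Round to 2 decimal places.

Convert percentages to proportions (divide by 100).
Σpᵢ² = 0.58² + 0.03² + 0.37² + 0.02² = 0.3364 + 0.0009 + 0.1369 + 0.0004 = 0.4746
B = 1 / 0.4746 = 2.1070

2.11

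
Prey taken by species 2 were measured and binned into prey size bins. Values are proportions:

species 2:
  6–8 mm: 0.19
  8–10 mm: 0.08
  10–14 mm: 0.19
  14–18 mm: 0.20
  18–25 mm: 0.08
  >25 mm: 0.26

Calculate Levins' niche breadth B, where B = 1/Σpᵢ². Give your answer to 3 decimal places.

Σpᵢ² = 0.19² + 0.08² + 0.19² + 0.20² + 0.08² + 0.26² = 0.0361 + 0.0064 + 0.0361 + 0.0400 + 0.0064 + 0.0676 = 0.1926
B = 1 / 0.1926 = 5.19211

5.192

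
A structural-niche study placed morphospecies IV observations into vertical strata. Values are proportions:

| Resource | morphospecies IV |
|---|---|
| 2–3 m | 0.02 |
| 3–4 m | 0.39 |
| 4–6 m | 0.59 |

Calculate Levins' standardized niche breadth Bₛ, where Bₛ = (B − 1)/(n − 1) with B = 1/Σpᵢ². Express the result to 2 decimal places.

0.50

Σpᵢ² = 0.02² + 0.39² + 0.59² = 0.0004 + 0.1521 + 0.3481 = 0.5006
B = 1 / 0.5006 = 1.9976
Bₛ = (B − 1)/(n − 1) = (1.9976 − 1)/(3 − 1) = 0.9976/2 = 0.4988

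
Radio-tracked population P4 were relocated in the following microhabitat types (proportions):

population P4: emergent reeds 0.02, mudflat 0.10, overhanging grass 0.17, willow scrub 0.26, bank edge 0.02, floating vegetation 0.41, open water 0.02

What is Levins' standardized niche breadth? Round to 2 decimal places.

0.44

Σpᵢ² = 0.02² + 0.10² + 0.17² + 0.26² + 0.02² + 0.41² + 0.02² = 0.0004 + 0.0100 + 0.0289 + 0.0676 + 0.0004 + 0.1681 + 0.0004 = 0.2758
B = 1 / 0.2758 = 3.6258
Bₛ = (B − 1)/(n − 1) = (3.6258 − 1)/(7 − 1) = 2.6258/6 = 0.4376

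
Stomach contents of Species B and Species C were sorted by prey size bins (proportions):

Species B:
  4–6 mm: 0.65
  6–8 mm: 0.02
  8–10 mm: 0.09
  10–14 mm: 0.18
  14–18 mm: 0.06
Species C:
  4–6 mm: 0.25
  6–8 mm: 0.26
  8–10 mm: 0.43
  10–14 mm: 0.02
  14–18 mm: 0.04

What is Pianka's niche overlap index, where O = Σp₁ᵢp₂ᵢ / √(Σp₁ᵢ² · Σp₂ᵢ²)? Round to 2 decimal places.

0.55

Σ p₁ᵢp₂ᵢ = 0.1625 + 0.0052 + 0.0387 + 0.0036 + 0.0024 = 0.2124
Σp_1ᵢ² = 0.65² + 0.02² + 0.09² + 0.18² + 0.06² = 0.4225 + 0.0004 + 0.0081 + 0.0324 + 0.0036 = 0.4670
Σp_2ᵢ² = 0.25² + 0.26² + 0.43² + 0.02² + 0.04² = 0.0625 + 0.0676 + 0.1849 + 0.0004 + 0.0016 = 0.3170
O = 0.2124 / √(0.4670 × 0.3170) = 0.2124 / 0.38476 = 0.5520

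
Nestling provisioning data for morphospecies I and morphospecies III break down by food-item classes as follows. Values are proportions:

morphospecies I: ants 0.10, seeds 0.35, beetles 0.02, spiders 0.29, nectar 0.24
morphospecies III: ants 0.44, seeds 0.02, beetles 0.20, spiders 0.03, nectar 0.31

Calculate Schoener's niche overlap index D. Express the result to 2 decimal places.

Σ|p₁ᵢ − p₂ᵢ| = 0.34 + 0.33 + 0.18 + 0.26 + 0.07 = 1.18
D = 1 − ½ × 1.18 = 1 − 0.590 = 0.4100

0.41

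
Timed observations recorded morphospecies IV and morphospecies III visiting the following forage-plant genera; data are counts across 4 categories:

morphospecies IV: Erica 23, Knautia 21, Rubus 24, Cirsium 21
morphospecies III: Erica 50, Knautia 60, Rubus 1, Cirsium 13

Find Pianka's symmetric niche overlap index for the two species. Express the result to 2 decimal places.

Proportions for morphospecies IV (n=89): 23/89=0.2584, 21/89=0.2360, 24/89=0.2697, 21/89=0.2360
Proportions for morphospecies III (n=124): 50/124=0.4032, 60/124=0.4839, 1/124=0.0081, 13/124=0.1048
Σ p₁ᵢp₂ᵢ = 0.104187 + 0.114200 + 0.002185 + 0.024733 = 0.245305
Σp_1ᵢ² = 0.2584² + 0.2360² + 0.2697² + 0.2360² = 0.066771 + 0.055696 + 0.072738 + 0.055696 = 0.250901
Σp_2ᵢ² = 0.4032² + 0.4839² + 0.0081² + 0.1048² = 0.162570 + 0.234159 + 0.000066 + 0.010983 = 0.407778
O = 0.245305 / √(0.250901 × 0.407778) = 0.245305 / 0.3198623 = 0.7669

0.77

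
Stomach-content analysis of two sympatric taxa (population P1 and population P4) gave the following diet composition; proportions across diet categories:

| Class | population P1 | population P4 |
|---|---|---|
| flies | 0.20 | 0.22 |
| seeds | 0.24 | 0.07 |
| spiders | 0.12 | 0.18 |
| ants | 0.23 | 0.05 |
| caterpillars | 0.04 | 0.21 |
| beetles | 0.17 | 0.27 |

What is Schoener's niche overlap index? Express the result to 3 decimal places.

Σ|p₁ᵢ − p₂ᵢ| = 0.02 + 0.17 + 0.06 + 0.18 + 0.17 + 0.10 = 0.70
D = 1 − ½ × 0.70 = 1 − 0.350 = 0.65000

0.650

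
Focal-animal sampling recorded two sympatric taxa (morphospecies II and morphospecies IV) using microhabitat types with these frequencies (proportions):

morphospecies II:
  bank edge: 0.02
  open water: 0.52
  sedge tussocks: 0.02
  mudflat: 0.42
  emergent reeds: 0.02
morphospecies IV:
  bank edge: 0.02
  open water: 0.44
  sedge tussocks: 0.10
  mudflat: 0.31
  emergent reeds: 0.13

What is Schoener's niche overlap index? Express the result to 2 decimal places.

Σ|p₁ᵢ − p₂ᵢ| = 0.00 + 0.08 + 0.08 + 0.11 + 0.11 = 0.38
D = 1 − ½ × 0.38 = 1 − 0.190 = 0.8100

0.81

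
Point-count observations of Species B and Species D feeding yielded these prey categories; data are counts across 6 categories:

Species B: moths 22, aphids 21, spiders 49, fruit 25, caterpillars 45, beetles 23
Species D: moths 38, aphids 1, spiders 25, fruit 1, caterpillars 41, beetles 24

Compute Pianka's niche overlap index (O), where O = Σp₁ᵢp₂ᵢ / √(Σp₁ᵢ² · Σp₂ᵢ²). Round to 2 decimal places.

0.85

Proportions for Species B (n=185): 22/185=0.1189, 21/185=0.1135, 49/185=0.2649, 25/185=0.1351, 45/185=0.2432, 23/185=0.1243
Proportions for Species D (n=130): 38/130=0.2923, 1/130=0.0077, 25/130=0.1923, 1/130=0.0077, 41/130=0.3154, 24/130=0.1846
Σ p₁ᵢp₂ᵢ = 0.034754 + 0.000874 + 0.050940 + 0.001040 + 0.076705 + 0.022946 = 0.187259
Σp_1ᵢ² = 0.1189² + 0.1135² + 0.2649² + 0.1351² + 0.2432² + 0.1243² = 0.014137 + 0.012882 + 0.070172 + 0.018252 + 0.059146 + 0.015450 = 0.190039
Σp_2ᵢ² = 0.2923² + 0.0077² + 0.1923² + 0.0077² + 0.3154² + 0.1846² = 0.085439 + 0.000059 + 0.036979 + 0.000059 + 0.099477 + 0.034077 = 0.256090
O = 0.187259 / √(0.190039 × 0.256090) = 0.187259 / 0.2206062 = 0.8488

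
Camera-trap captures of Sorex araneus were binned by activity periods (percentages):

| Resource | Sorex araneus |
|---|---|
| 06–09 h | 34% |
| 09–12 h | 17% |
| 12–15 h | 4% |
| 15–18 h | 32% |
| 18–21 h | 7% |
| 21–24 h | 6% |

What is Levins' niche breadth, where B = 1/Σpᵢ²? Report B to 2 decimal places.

Convert percentages to proportions (divide by 100).
Σpᵢ² = 0.34² + 0.17² + 0.04² + 0.32² + 0.07² + 0.06² = 0.1156 + 0.0289 + 0.0016 + 0.1024 + 0.0049 + 0.0036 = 0.2570
B = 1 / 0.2570 = 3.8911

3.89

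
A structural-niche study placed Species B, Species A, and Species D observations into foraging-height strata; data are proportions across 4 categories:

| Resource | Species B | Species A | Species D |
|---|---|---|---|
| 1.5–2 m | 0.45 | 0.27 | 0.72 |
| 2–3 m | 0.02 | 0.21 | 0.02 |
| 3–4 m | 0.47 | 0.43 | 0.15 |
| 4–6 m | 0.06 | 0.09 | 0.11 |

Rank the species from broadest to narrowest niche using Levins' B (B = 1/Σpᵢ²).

Species A > Species B > Species D

Σp_Bᵢ² = 0.45² + 0.02² + 0.47² + 0.06² = 0.2025 + 0.0004 + 0.2209 + 0.0036 = 0.4274
B_B = 1 / 0.4274 = 2.3397
Σp_Aᵢ² = 0.27² + 0.21² + 0.43² + 0.09² = 0.0729 + 0.0441 + 0.1849 + 0.0081 = 0.3100
B_A = 1 / 0.3100 = 3.2258
Σp_Dᵢ² = 0.72² + 0.02² + 0.15² + 0.11² = 0.5184 + 0.0004 + 0.0225 + 0.0121 = 0.5534
B_D = 1 / 0.5534 = 1.8070
Ranking by B (broadest → narrowest): Species A (3.23) > Species B (2.34) > Species D (1.81)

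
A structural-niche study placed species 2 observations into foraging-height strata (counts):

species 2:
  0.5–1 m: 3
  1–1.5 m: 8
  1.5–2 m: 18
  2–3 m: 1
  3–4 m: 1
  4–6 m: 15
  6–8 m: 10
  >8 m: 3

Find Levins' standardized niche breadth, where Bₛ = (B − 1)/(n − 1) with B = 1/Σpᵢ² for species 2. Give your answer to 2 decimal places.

Proportions for species 2 (n=59): 3/59=0.0508, 8/59=0.1356, 18/59=0.3051, 1/59=0.0169, 1/59=0.0169, 15/59=0.2542, 10/59=0.1695, 3/59=0.0508
Σpᵢ² = 0.0508² + 0.1356² + 0.3051² + 0.0169² + 0.0169² + 0.2542² + 0.1695² + 0.0508² = 0.002581 + 0.018387 + 0.093086 + 0.000286 + 0.000286 + 0.064618 + 0.028730 + 0.002581 = 0.210555
B = 1 / 0.210555 = 4.7494
Bₛ = (B − 1)/(n − 1) = (4.7494 − 1)/(8 − 1) = 3.7494/7 = 0.5356

0.54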